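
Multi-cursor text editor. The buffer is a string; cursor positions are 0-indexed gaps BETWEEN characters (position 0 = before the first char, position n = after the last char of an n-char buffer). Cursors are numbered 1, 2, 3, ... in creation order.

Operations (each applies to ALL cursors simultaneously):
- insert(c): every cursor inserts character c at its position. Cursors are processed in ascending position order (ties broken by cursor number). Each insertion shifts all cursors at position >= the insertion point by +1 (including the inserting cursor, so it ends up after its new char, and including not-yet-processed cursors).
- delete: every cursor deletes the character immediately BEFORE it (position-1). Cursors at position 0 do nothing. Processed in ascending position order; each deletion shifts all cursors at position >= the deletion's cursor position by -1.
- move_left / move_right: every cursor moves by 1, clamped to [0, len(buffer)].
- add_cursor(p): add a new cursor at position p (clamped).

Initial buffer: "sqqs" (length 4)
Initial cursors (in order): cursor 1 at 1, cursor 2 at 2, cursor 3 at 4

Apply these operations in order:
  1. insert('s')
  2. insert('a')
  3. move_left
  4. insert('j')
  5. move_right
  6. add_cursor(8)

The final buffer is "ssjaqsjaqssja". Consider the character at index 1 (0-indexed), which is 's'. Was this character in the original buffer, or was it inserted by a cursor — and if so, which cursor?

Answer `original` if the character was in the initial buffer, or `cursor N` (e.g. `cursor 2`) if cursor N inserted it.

Answer: cursor 1

Derivation:
After op 1 (insert('s')): buffer="ssqsqss" (len 7), cursors c1@2 c2@4 c3@7, authorship .1.2..3
After op 2 (insert('a')): buffer="ssaqsaqssa" (len 10), cursors c1@3 c2@6 c3@10, authorship .11.22..33
After op 3 (move_left): buffer="ssaqsaqssa" (len 10), cursors c1@2 c2@5 c3@9, authorship .11.22..33
After op 4 (insert('j')): buffer="ssjaqsjaqssja" (len 13), cursors c1@3 c2@7 c3@12, authorship .111.222..333
After op 5 (move_right): buffer="ssjaqsjaqssja" (len 13), cursors c1@4 c2@8 c3@13, authorship .111.222..333
After op 6 (add_cursor(8)): buffer="ssjaqsjaqssja" (len 13), cursors c1@4 c2@8 c4@8 c3@13, authorship .111.222..333
Authorship (.=original, N=cursor N): . 1 1 1 . 2 2 2 . . 3 3 3
Index 1: author = 1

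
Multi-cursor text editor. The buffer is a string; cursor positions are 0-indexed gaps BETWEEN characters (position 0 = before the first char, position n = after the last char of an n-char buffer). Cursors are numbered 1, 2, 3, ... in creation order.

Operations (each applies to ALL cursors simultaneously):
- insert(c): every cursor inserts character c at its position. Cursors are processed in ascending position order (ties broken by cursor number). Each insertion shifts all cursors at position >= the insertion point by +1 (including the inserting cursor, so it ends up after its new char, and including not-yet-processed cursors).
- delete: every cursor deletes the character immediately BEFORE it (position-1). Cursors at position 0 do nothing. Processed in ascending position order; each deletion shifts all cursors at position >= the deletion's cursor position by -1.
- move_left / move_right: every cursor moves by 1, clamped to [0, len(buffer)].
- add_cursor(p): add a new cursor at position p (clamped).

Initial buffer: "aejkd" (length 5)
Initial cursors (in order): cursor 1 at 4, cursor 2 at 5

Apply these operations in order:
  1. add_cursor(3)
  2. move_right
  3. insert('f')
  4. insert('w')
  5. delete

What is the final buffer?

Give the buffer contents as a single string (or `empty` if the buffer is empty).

After op 1 (add_cursor(3)): buffer="aejkd" (len 5), cursors c3@3 c1@4 c2@5, authorship .....
After op 2 (move_right): buffer="aejkd" (len 5), cursors c3@4 c1@5 c2@5, authorship .....
After op 3 (insert('f')): buffer="aejkfdff" (len 8), cursors c3@5 c1@8 c2@8, authorship ....3.12
After op 4 (insert('w')): buffer="aejkfwdffww" (len 11), cursors c3@6 c1@11 c2@11, authorship ....33.1212
After op 5 (delete): buffer="aejkfdff" (len 8), cursors c3@5 c1@8 c2@8, authorship ....3.12

Answer: aejkfdff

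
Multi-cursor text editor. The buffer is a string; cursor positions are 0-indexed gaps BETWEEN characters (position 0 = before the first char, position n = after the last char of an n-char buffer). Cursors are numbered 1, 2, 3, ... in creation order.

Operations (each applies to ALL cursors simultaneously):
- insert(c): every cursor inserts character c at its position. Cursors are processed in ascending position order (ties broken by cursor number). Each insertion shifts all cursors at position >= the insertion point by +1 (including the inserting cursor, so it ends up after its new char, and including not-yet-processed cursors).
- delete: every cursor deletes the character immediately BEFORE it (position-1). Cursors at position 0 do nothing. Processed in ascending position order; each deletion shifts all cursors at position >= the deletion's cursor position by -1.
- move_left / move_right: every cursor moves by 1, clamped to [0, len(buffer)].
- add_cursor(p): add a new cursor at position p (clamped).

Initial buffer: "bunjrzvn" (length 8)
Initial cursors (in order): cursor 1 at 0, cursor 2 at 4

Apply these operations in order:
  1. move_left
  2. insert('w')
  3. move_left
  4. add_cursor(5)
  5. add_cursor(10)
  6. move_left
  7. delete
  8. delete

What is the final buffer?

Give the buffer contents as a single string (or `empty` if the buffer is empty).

Answer: wjrn

Derivation:
After op 1 (move_left): buffer="bunjrzvn" (len 8), cursors c1@0 c2@3, authorship ........
After op 2 (insert('w')): buffer="wbunwjrzvn" (len 10), cursors c1@1 c2@5, authorship 1...2.....
After op 3 (move_left): buffer="wbunwjrzvn" (len 10), cursors c1@0 c2@4, authorship 1...2.....
After op 4 (add_cursor(5)): buffer="wbunwjrzvn" (len 10), cursors c1@0 c2@4 c3@5, authorship 1...2.....
After op 5 (add_cursor(10)): buffer="wbunwjrzvn" (len 10), cursors c1@0 c2@4 c3@5 c4@10, authorship 1...2.....
After op 6 (move_left): buffer="wbunwjrzvn" (len 10), cursors c1@0 c2@3 c3@4 c4@9, authorship 1...2.....
After op 7 (delete): buffer="wbwjrzn" (len 7), cursors c1@0 c2@2 c3@2 c4@6, authorship 1.2....
After op 8 (delete): buffer="wjrn" (len 4), cursors c1@0 c2@0 c3@0 c4@3, authorship 2...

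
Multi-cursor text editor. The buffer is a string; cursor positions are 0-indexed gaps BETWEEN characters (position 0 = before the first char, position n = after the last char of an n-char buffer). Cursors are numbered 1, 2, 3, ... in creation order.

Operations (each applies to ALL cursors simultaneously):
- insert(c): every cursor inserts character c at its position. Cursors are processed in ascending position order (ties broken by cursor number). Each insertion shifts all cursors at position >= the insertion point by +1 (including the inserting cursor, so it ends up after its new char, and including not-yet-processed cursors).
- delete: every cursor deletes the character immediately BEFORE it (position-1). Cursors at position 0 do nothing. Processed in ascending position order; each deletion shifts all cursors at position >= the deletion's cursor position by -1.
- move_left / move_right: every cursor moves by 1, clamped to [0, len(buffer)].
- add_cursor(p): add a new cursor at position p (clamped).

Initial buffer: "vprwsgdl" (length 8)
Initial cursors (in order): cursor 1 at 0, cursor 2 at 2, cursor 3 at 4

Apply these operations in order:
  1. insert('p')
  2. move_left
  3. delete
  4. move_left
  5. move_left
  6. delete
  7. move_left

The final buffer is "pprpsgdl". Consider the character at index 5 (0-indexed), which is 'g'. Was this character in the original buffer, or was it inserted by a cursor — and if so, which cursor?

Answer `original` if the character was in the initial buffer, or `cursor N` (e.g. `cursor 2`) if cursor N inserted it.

After op 1 (insert('p')): buffer="pvpprwpsgdl" (len 11), cursors c1@1 c2@4 c3@7, authorship 1..2..3....
After op 2 (move_left): buffer="pvpprwpsgdl" (len 11), cursors c1@0 c2@3 c3@6, authorship 1..2..3....
After op 3 (delete): buffer="pvprpsgdl" (len 9), cursors c1@0 c2@2 c3@4, authorship 1.2.3....
After op 4 (move_left): buffer="pvprpsgdl" (len 9), cursors c1@0 c2@1 c3@3, authorship 1.2.3....
After op 5 (move_left): buffer="pvprpsgdl" (len 9), cursors c1@0 c2@0 c3@2, authorship 1.2.3....
After op 6 (delete): buffer="pprpsgdl" (len 8), cursors c1@0 c2@0 c3@1, authorship 12.3....
After op 7 (move_left): buffer="pprpsgdl" (len 8), cursors c1@0 c2@0 c3@0, authorship 12.3....
Authorship (.=original, N=cursor N): 1 2 . 3 . . . .
Index 5: author = original

Answer: original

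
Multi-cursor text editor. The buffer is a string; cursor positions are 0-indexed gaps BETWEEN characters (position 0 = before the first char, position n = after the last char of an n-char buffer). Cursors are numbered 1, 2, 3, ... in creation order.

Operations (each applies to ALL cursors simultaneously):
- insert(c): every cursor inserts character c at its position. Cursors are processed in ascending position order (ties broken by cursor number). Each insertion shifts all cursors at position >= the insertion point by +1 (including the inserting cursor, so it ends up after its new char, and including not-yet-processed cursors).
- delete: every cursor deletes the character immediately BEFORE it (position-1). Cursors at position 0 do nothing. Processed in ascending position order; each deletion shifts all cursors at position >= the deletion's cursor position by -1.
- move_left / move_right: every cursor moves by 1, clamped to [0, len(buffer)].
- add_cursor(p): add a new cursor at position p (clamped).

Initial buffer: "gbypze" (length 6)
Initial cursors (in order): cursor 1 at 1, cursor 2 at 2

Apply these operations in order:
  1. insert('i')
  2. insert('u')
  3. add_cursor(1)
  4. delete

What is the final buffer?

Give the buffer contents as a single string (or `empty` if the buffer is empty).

Answer: ibiypze

Derivation:
After op 1 (insert('i')): buffer="gibiypze" (len 8), cursors c1@2 c2@4, authorship .1.2....
After op 2 (insert('u')): buffer="giubiuypze" (len 10), cursors c1@3 c2@6, authorship .11.22....
After op 3 (add_cursor(1)): buffer="giubiuypze" (len 10), cursors c3@1 c1@3 c2@6, authorship .11.22....
After op 4 (delete): buffer="ibiypze" (len 7), cursors c3@0 c1@1 c2@3, authorship 1.2....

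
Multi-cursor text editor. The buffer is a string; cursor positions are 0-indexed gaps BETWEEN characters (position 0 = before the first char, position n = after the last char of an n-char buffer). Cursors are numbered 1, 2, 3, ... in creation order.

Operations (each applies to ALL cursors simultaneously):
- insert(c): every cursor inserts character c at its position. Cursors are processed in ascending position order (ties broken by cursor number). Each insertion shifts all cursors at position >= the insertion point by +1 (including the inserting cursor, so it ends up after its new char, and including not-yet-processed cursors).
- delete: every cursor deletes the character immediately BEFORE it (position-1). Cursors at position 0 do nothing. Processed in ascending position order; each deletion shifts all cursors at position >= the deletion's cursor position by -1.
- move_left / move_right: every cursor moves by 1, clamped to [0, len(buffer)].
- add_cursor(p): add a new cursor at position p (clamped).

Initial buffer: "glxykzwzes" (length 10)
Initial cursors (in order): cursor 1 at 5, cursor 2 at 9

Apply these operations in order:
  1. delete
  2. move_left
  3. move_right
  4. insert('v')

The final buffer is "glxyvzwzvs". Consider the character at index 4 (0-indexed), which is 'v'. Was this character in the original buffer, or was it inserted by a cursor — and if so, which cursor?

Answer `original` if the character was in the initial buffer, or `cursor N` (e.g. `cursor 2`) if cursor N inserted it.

Answer: cursor 1

Derivation:
After op 1 (delete): buffer="glxyzwzs" (len 8), cursors c1@4 c2@7, authorship ........
After op 2 (move_left): buffer="glxyzwzs" (len 8), cursors c1@3 c2@6, authorship ........
After op 3 (move_right): buffer="glxyzwzs" (len 8), cursors c1@4 c2@7, authorship ........
After op 4 (insert('v')): buffer="glxyvzwzvs" (len 10), cursors c1@5 c2@9, authorship ....1...2.
Authorship (.=original, N=cursor N): . . . . 1 . . . 2 .
Index 4: author = 1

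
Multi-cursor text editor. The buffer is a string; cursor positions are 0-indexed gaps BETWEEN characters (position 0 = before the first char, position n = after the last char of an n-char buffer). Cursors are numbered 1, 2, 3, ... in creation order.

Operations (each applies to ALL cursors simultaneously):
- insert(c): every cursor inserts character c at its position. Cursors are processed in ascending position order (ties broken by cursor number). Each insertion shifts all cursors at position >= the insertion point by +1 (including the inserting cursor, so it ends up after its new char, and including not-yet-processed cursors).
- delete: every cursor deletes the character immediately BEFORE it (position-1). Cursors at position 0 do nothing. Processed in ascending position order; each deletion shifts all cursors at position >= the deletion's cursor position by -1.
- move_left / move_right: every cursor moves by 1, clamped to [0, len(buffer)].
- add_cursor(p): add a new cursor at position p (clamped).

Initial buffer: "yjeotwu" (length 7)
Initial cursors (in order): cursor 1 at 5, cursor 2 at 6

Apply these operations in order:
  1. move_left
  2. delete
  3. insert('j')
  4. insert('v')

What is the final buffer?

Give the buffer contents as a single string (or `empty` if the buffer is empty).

After op 1 (move_left): buffer="yjeotwu" (len 7), cursors c1@4 c2@5, authorship .......
After op 2 (delete): buffer="yjewu" (len 5), cursors c1@3 c2@3, authorship .....
After op 3 (insert('j')): buffer="yjejjwu" (len 7), cursors c1@5 c2@5, authorship ...12..
After op 4 (insert('v')): buffer="yjejjvvwu" (len 9), cursors c1@7 c2@7, authorship ...1212..

Answer: yjejjvvwu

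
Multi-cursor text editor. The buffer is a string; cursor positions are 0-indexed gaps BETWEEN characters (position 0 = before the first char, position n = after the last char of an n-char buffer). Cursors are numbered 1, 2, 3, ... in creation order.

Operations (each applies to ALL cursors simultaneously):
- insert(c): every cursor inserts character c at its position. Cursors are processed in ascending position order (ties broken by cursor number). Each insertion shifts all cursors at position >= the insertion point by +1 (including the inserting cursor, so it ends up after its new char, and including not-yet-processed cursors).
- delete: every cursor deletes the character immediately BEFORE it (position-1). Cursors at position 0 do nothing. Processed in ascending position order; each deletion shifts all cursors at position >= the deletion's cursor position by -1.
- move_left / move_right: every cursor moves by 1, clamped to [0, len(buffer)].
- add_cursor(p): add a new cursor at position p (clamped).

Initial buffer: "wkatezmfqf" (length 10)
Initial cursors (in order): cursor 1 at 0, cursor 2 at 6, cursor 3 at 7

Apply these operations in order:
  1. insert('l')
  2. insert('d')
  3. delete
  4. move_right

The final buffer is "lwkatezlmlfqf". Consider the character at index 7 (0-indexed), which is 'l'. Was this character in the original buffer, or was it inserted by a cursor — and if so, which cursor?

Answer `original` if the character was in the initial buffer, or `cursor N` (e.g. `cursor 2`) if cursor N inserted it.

Answer: cursor 2

Derivation:
After op 1 (insert('l')): buffer="lwkatezlmlfqf" (len 13), cursors c1@1 c2@8 c3@10, authorship 1......2.3...
After op 2 (insert('d')): buffer="ldwkatezldmldfqf" (len 16), cursors c1@2 c2@10 c3@13, authorship 11......22.33...
After op 3 (delete): buffer="lwkatezlmlfqf" (len 13), cursors c1@1 c2@8 c3@10, authorship 1......2.3...
After op 4 (move_right): buffer="lwkatezlmlfqf" (len 13), cursors c1@2 c2@9 c3@11, authorship 1......2.3...
Authorship (.=original, N=cursor N): 1 . . . . . . 2 . 3 . . .
Index 7: author = 2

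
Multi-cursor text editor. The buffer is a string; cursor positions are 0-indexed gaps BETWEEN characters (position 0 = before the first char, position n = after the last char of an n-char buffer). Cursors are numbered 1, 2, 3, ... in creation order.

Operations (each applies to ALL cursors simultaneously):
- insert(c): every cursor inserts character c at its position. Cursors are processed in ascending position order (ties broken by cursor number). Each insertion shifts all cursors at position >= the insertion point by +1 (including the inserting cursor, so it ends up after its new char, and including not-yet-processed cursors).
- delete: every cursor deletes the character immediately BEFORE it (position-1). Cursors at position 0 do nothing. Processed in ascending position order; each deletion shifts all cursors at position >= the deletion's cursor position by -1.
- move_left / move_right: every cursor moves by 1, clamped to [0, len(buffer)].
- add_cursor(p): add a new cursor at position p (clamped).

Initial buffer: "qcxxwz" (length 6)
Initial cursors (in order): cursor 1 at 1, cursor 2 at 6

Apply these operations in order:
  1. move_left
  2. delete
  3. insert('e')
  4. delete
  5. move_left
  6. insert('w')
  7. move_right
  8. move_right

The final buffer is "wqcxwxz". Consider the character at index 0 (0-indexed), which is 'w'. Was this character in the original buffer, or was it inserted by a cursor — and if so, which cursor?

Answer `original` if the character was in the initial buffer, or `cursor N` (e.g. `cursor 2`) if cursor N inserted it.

Answer: cursor 1

Derivation:
After op 1 (move_left): buffer="qcxxwz" (len 6), cursors c1@0 c2@5, authorship ......
After op 2 (delete): buffer="qcxxz" (len 5), cursors c1@0 c2@4, authorship .....
After op 3 (insert('e')): buffer="eqcxxez" (len 7), cursors c1@1 c2@6, authorship 1....2.
After op 4 (delete): buffer="qcxxz" (len 5), cursors c1@0 c2@4, authorship .....
After op 5 (move_left): buffer="qcxxz" (len 5), cursors c1@0 c2@3, authorship .....
After op 6 (insert('w')): buffer="wqcxwxz" (len 7), cursors c1@1 c2@5, authorship 1...2..
After op 7 (move_right): buffer="wqcxwxz" (len 7), cursors c1@2 c2@6, authorship 1...2..
After op 8 (move_right): buffer="wqcxwxz" (len 7), cursors c1@3 c2@7, authorship 1...2..
Authorship (.=original, N=cursor N): 1 . . . 2 . .
Index 0: author = 1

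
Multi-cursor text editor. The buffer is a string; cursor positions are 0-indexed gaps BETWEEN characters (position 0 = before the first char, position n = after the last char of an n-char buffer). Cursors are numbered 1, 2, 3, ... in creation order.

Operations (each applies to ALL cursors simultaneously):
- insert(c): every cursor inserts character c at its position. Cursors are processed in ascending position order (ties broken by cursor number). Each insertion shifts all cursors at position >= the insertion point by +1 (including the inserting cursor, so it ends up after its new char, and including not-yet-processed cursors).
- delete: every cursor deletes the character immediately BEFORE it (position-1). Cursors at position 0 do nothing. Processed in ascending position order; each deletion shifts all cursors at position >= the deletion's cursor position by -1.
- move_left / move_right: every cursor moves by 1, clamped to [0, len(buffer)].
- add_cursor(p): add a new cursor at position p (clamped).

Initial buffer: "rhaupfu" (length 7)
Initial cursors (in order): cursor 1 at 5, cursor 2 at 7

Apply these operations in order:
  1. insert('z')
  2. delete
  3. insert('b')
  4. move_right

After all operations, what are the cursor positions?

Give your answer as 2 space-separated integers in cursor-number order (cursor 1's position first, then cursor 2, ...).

After op 1 (insert('z')): buffer="rhaupzfuz" (len 9), cursors c1@6 c2@9, authorship .....1..2
After op 2 (delete): buffer="rhaupfu" (len 7), cursors c1@5 c2@7, authorship .......
After op 3 (insert('b')): buffer="rhaupbfub" (len 9), cursors c1@6 c2@9, authorship .....1..2
After op 4 (move_right): buffer="rhaupbfub" (len 9), cursors c1@7 c2@9, authorship .....1..2

Answer: 7 9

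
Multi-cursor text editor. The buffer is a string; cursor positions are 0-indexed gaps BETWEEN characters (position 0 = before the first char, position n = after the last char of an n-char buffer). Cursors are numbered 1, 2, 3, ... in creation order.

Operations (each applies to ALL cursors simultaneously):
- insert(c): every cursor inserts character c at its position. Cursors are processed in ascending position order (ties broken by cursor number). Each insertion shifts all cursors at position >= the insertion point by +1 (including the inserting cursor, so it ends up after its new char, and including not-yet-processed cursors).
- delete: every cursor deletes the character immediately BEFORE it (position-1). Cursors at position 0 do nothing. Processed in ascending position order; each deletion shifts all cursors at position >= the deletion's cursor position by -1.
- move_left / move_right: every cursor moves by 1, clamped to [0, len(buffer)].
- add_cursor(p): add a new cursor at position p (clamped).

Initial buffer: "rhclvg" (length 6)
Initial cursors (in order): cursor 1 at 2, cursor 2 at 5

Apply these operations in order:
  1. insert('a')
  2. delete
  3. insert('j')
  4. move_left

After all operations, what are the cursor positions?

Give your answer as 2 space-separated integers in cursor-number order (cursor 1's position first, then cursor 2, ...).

Answer: 2 6

Derivation:
After op 1 (insert('a')): buffer="rhaclvag" (len 8), cursors c1@3 c2@7, authorship ..1...2.
After op 2 (delete): buffer="rhclvg" (len 6), cursors c1@2 c2@5, authorship ......
After op 3 (insert('j')): buffer="rhjclvjg" (len 8), cursors c1@3 c2@7, authorship ..1...2.
After op 4 (move_left): buffer="rhjclvjg" (len 8), cursors c1@2 c2@6, authorship ..1...2.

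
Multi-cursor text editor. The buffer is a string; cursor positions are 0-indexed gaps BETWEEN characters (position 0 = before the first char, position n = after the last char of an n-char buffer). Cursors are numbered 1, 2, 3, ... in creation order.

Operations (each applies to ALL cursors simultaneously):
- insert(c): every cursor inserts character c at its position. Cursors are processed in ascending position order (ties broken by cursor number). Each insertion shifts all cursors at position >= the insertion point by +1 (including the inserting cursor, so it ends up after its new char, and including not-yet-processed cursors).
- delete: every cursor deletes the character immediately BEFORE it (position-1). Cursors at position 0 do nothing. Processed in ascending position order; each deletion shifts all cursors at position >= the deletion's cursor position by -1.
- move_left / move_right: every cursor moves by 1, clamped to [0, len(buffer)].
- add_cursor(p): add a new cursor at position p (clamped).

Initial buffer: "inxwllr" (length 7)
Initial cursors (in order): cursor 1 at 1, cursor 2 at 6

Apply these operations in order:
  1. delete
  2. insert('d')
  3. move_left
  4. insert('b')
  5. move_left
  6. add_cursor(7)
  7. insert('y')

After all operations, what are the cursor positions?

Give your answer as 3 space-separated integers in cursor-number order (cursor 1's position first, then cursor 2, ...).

Answer: 1 8 10

Derivation:
After op 1 (delete): buffer="nxwlr" (len 5), cursors c1@0 c2@4, authorship .....
After op 2 (insert('d')): buffer="dnxwldr" (len 7), cursors c1@1 c2@6, authorship 1....2.
After op 3 (move_left): buffer="dnxwldr" (len 7), cursors c1@0 c2@5, authorship 1....2.
After op 4 (insert('b')): buffer="bdnxwlbdr" (len 9), cursors c1@1 c2@7, authorship 11....22.
After op 5 (move_left): buffer="bdnxwlbdr" (len 9), cursors c1@0 c2@6, authorship 11....22.
After op 6 (add_cursor(7)): buffer="bdnxwlbdr" (len 9), cursors c1@0 c2@6 c3@7, authorship 11....22.
After op 7 (insert('y')): buffer="ybdnxwlybydr" (len 12), cursors c1@1 c2@8 c3@10, authorship 111....2232.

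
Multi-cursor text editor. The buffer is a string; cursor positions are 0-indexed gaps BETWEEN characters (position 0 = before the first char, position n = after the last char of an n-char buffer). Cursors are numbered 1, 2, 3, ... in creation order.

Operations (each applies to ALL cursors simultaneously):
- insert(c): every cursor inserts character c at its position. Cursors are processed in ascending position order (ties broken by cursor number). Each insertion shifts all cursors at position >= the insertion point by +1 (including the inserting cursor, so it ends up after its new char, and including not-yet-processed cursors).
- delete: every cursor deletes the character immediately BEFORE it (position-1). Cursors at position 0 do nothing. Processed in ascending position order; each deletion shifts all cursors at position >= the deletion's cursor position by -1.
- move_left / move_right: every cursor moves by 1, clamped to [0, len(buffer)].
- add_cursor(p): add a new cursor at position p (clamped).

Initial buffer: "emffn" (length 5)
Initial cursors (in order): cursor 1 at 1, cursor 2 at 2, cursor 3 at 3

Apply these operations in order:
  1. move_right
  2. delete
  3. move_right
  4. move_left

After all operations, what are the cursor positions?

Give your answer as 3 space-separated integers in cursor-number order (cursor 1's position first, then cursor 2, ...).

After op 1 (move_right): buffer="emffn" (len 5), cursors c1@2 c2@3 c3@4, authorship .....
After op 2 (delete): buffer="en" (len 2), cursors c1@1 c2@1 c3@1, authorship ..
After op 3 (move_right): buffer="en" (len 2), cursors c1@2 c2@2 c3@2, authorship ..
After op 4 (move_left): buffer="en" (len 2), cursors c1@1 c2@1 c3@1, authorship ..

Answer: 1 1 1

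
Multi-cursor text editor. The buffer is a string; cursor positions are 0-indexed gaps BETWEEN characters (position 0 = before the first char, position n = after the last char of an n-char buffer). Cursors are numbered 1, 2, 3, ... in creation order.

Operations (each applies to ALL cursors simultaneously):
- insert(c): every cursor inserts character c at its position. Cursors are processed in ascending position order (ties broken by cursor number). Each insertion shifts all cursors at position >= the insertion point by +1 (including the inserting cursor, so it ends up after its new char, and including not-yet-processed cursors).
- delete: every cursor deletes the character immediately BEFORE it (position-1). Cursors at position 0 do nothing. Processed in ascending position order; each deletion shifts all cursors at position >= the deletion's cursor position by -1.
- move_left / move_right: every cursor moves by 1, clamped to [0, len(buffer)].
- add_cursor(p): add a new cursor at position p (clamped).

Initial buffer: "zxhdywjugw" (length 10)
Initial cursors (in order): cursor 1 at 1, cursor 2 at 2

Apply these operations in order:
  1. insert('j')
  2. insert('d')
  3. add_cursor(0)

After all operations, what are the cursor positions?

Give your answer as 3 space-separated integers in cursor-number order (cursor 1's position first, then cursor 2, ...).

After op 1 (insert('j')): buffer="zjxjhdywjugw" (len 12), cursors c1@2 c2@4, authorship .1.2........
After op 2 (insert('d')): buffer="zjdxjdhdywjugw" (len 14), cursors c1@3 c2@6, authorship .11.22........
After op 3 (add_cursor(0)): buffer="zjdxjdhdywjugw" (len 14), cursors c3@0 c1@3 c2@6, authorship .11.22........

Answer: 3 6 0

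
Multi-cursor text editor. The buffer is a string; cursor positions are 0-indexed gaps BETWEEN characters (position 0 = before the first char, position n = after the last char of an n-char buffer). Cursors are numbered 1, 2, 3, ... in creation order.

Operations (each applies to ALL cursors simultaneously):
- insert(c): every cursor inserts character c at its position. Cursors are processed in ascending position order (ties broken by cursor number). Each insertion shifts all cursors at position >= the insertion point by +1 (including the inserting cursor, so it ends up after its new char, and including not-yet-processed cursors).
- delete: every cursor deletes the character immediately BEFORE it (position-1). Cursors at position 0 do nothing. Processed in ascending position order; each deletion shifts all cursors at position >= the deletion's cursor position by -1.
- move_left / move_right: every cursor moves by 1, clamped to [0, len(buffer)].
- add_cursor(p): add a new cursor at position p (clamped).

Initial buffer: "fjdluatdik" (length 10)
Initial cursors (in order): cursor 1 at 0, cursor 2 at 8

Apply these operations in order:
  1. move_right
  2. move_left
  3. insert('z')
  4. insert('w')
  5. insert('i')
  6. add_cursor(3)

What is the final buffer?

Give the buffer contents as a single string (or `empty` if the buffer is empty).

Answer: zwifjdluatdzwiik

Derivation:
After op 1 (move_right): buffer="fjdluatdik" (len 10), cursors c1@1 c2@9, authorship ..........
After op 2 (move_left): buffer="fjdluatdik" (len 10), cursors c1@0 c2@8, authorship ..........
After op 3 (insert('z')): buffer="zfjdluatdzik" (len 12), cursors c1@1 c2@10, authorship 1........2..
After op 4 (insert('w')): buffer="zwfjdluatdzwik" (len 14), cursors c1@2 c2@12, authorship 11........22..
After op 5 (insert('i')): buffer="zwifjdluatdzwiik" (len 16), cursors c1@3 c2@14, authorship 111........222..
After op 6 (add_cursor(3)): buffer="zwifjdluatdzwiik" (len 16), cursors c1@3 c3@3 c2@14, authorship 111........222..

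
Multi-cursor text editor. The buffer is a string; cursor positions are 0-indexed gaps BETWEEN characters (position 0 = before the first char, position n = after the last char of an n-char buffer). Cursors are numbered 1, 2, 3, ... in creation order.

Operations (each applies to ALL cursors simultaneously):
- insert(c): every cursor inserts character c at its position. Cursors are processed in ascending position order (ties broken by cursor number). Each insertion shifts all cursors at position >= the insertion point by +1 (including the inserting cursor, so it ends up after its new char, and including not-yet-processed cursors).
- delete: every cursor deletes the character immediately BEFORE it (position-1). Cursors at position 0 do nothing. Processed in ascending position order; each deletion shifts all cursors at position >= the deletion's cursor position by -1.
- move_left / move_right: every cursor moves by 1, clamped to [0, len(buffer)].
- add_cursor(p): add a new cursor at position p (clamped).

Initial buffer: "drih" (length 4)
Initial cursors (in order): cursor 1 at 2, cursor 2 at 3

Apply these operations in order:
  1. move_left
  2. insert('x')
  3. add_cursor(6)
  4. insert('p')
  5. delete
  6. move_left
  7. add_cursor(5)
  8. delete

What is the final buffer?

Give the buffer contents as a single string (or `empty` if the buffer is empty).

After op 1 (move_left): buffer="drih" (len 4), cursors c1@1 c2@2, authorship ....
After op 2 (insert('x')): buffer="dxrxih" (len 6), cursors c1@2 c2@4, authorship .1.2..
After op 3 (add_cursor(6)): buffer="dxrxih" (len 6), cursors c1@2 c2@4 c3@6, authorship .1.2..
After op 4 (insert('p')): buffer="dxprxpihp" (len 9), cursors c1@3 c2@6 c3@9, authorship .11.22..3
After op 5 (delete): buffer="dxrxih" (len 6), cursors c1@2 c2@4 c3@6, authorship .1.2..
After op 6 (move_left): buffer="dxrxih" (len 6), cursors c1@1 c2@3 c3@5, authorship .1.2..
After op 7 (add_cursor(5)): buffer="dxrxih" (len 6), cursors c1@1 c2@3 c3@5 c4@5, authorship .1.2..
After op 8 (delete): buffer="xh" (len 2), cursors c1@0 c2@1 c3@1 c4@1, authorship 1.

Answer: xh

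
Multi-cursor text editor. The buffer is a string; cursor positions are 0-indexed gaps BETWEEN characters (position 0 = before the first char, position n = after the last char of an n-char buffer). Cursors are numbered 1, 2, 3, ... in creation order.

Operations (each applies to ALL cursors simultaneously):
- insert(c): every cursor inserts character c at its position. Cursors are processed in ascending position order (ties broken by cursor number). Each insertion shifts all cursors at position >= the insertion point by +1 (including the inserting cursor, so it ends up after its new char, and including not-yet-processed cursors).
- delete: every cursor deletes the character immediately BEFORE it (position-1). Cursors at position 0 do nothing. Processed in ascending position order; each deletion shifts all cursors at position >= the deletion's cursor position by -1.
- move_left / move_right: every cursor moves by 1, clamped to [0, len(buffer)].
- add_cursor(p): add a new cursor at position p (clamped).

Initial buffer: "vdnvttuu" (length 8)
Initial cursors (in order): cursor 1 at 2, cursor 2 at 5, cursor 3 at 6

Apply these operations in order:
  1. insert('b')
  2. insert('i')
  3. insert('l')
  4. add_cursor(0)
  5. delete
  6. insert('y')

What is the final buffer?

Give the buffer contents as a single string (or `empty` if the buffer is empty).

Answer: yvdbiynvtbiytbiyuu

Derivation:
After op 1 (insert('b')): buffer="vdbnvtbtbuu" (len 11), cursors c1@3 c2@7 c3@9, authorship ..1...2.3..
After op 2 (insert('i')): buffer="vdbinvtbitbiuu" (len 14), cursors c1@4 c2@9 c3@12, authorship ..11...22.33..
After op 3 (insert('l')): buffer="vdbilnvtbiltbiluu" (len 17), cursors c1@5 c2@11 c3@15, authorship ..111...222.333..
After op 4 (add_cursor(0)): buffer="vdbilnvtbiltbiluu" (len 17), cursors c4@0 c1@5 c2@11 c3@15, authorship ..111...222.333..
After op 5 (delete): buffer="vdbinvtbitbiuu" (len 14), cursors c4@0 c1@4 c2@9 c3@12, authorship ..11...22.33..
After op 6 (insert('y')): buffer="yvdbiynvtbiytbiyuu" (len 18), cursors c4@1 c1@6 c2@12 c3@16, authorship 4..111...222.333..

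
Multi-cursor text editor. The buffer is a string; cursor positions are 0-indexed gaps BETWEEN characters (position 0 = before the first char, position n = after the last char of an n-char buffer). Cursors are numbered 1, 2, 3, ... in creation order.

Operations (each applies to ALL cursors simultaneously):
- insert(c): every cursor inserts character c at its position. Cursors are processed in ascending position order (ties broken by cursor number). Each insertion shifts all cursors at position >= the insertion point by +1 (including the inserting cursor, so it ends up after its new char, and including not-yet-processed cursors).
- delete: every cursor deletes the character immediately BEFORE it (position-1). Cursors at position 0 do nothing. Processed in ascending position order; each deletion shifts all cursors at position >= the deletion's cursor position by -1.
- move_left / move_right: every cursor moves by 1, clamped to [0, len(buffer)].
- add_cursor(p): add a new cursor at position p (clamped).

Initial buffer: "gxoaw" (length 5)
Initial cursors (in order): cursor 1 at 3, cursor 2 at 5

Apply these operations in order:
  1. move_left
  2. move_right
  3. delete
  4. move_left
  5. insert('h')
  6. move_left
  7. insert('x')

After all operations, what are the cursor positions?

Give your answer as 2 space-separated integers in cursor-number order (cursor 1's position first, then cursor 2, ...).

Answer: 2 5

Derivation:
After op 1 (move_left): buffer="gxoaw" (len 5), cursors c1@2 c2@4, authorship .....
After op 2 (move_right): buffer="gxoaw" (len 5), cursors c1@3 c2@5, authorship .....
After op 3 (delete): buffer="gxa" (len 3), cursors c1@2 c2@3, authorship ...
After op 4 (move_left): buffer="gxa" (len 3), cursors c1@1 c2@2, authorship ...
After op 5 (insert('h')): buffer="ghxha" (len 5), cursors c1@2 c2@4, authorship .1.2.
After op 6 (move_left): buffer="ghxha" (len 5), cursors c1@1 c2@3, authorship .1.2.
After op 7 (insert('x')): buffer="gxhxxha" (len 7), cursors c1@2 c2@5, authorship .11.22.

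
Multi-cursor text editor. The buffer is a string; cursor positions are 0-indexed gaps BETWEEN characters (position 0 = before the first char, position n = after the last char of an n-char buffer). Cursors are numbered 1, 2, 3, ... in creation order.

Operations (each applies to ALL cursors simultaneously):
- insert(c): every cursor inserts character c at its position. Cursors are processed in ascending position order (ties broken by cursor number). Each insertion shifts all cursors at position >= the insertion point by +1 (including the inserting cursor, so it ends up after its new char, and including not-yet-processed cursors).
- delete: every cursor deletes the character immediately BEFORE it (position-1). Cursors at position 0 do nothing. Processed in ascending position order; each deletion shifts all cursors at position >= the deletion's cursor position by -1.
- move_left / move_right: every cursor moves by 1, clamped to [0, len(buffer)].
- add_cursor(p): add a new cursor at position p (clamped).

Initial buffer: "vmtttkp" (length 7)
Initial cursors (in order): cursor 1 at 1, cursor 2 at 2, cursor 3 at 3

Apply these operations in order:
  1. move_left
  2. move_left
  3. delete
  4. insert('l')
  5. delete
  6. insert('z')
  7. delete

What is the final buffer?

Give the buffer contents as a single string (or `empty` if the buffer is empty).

Answer: mtttkp

Derivation:
After op 1 (move_left): buffer="vmtttkp" (len 7), cursors c1@0 c2@1 c3@2, authorship .......
After op 2 (move_left): buffer="vmtttkp" (len 7), cursors c1@0 c2@0 c3@1, authorship .......
After op 3 (delete): buffer="mtttkp" (len 6), cursors c1@0 c2@0 c3@0, authorship ......
After op 4 (insert('l')): buffer="lllmtttkp" (len 9), cursors c1@3 c2@3 c3@3, authorship 123......
After op 5 (delete): buffer="mtttkp" (len 6), cursors c1@0 c2@0 c3@0, authorship ......
After op 6 (insert('z')): buffer="zzzmtttkp" (len 9), cursors c1@3 c2@3 c3@3, authorship 123......
After op 7 (delete): buffer="mtttkp" (len 6), cursors c1@0 c2@0 c3@0, authorship ......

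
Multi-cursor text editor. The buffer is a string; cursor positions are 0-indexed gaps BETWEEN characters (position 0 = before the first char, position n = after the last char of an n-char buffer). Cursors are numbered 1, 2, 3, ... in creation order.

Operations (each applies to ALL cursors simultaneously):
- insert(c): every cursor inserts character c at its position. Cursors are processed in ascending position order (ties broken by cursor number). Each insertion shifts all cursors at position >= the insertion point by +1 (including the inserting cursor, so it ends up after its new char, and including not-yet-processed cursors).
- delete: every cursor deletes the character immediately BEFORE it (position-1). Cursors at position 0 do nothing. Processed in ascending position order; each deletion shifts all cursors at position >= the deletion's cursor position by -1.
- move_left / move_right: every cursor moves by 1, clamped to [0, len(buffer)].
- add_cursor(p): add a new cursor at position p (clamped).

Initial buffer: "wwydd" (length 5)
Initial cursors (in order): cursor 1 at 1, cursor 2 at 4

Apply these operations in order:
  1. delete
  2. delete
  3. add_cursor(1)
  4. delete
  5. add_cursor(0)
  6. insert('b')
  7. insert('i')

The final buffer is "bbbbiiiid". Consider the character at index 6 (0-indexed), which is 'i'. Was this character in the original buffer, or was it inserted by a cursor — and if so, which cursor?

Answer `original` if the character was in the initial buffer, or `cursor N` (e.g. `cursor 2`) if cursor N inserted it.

After op 1 (delete): buffer="wyd" (len 3), cursors c1@0 c2@2, authorship ...
After op 2 (delete): buffer="wd" (len 2), cursors c1@0 c2@1, authorship ..
After op 3 (add_cursor(1)): buffer="wd" (len 2), cursors c1@0 c2@1 c3@1, authorship ..
After op 4 (delete): buffer="d" (len 1), cursors c1@0 c2@0 c3@0, authorship .
After op 5 (add_cursor(0)): buffer="d" (len 1), cursors c1@0 c2@0 c3@0 c4@0, authorship .
After op 6 (insert('b')): buffer="bbbbd" (len 5), cursors c1@4 c2@4 c3@4 c4@4, authorship 1234.
After op 7 (insert('i')): buffer="bbbbiiiid" (len 9), cursors c1@8 c2@8 c3@8 c4@8, authorship 12341234.
Authorship (.=original, N=cursor N): 1 2 3 4 1 2 3 4 .
Index 6: author = 3

Answer: cursor 3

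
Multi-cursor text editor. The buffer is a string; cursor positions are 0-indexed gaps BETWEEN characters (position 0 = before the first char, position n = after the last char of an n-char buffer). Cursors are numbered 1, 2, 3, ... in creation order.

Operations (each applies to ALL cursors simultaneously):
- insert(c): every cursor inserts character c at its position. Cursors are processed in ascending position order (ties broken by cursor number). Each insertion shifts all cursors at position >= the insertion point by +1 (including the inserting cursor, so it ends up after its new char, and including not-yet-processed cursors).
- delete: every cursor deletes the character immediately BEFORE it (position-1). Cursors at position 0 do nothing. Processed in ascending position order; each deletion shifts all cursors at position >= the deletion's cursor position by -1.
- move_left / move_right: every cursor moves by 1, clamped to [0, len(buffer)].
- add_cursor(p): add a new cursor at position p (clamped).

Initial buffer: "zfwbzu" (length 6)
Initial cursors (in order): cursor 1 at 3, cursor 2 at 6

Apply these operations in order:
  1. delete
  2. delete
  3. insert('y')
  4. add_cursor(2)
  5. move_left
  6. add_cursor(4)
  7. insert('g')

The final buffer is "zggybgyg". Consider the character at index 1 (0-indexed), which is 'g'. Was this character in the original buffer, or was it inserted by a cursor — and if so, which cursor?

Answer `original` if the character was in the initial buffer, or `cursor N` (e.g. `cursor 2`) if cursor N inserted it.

Answer: cursor 1

Derivation:
After op 1 (delete): buffer="zfbz" (len 4), cursors c1@2 c2@4, authorship ....
After op 2 (delete): buffer="zb" (len 2), cursors c1@1 c2@2, authorship ..
After op 3 (insert('y')): buffer="zyby" (len 4), cursors c1@2 c2@4, authorship .1.2
After op 4 (add_cursor(2)): buffer="zyby" (len 4), cursors c1@2 c3@2 c2@4, authorship .1.2
After op 5 (move_left): buffer="zyby" (len 4), cursors c1@1 c3@1 c2@3, authorship .1.2
After op 6 (add_cursor(4)): buffer="zyby" (len 4), cursors c1@1 c3@1 c2@3 c4@4, authorship .1.2
After op 7 (insert('g')): buffer="zggybgyg" (len 8), cursors c1@3 c3@3 c2@6 c4@8, authorship .131.224
Authorship (.=original, N=cursor N): . 1 3 1 . 2 2 4
Index 1: author = 1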